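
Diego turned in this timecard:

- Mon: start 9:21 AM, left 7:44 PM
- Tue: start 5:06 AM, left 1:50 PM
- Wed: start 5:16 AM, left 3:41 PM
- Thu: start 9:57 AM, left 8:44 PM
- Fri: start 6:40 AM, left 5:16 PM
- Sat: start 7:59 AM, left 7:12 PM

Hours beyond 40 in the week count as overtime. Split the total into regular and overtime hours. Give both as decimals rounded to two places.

Mon: 9:21 AM–7:44 PM = 10 h 23 min
Tue: 5:06 AM–1:50 PM = 8 h 44 min
Wed: 5:16 AM–3:41 PM = 10 h 25 min
Thu: 9:57 AM–8:44 PM = 10 h 47 min
Fri: 6:40 AM–5:16 PM = 10 h 36 min
Sat: 7:59 AM–7:12 PM = 11 h 13 min
Total worked: 62 h 8 min = 62.13 h.
Threshold 40 h → overtime 22 h 8 min, regular 40 h 0 min.

Regular 40.00 hours, overtime 22.13 hours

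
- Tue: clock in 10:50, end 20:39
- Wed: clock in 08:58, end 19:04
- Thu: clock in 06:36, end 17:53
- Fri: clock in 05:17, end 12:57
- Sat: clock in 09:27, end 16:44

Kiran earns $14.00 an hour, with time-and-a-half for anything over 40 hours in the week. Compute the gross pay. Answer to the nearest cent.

Tue: 10:50–20:39 = 9 h 49 min
Wed: 08:58–19:04 = 10 h 6 min
Thu: 06:36–17:53 = 11 h 17 min
Fri: 05:17–12:57 = 7 h 40 min
Sat: 09:27–16:44 = 7 h 17 min
Total worked: 46 h 9 min = 2769 min.
Regular 40 h 0 min = 2400 min at $14.00/h; overtime 6 h 9 min = 369 min at $21.00/h.
Pay = (2400 × $14.00 + 369 × $21.00) ÷ 60 = $689.15.

$689.15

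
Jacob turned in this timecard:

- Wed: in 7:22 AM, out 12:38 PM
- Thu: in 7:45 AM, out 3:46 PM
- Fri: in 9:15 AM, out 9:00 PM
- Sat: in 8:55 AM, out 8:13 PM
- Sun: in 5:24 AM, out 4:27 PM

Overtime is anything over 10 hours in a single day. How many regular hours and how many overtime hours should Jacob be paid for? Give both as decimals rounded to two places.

Regular 43.28 hours, overtime 4.10 hours

Wed: 7:22 AM–12:38 PM = 5 h 16 min
Thu: 7:45 AM–3:46 PM = 8 h 1 min
Fri: 9:15 AM–9:00 PM = 11 h 45 min
Sat: 8:55 AM–8:13 PM = 11 h 18 min
Sun: 5:24 AM–4:27 PM = 11 h 3 min
Wed reg 5 h 16 min / OT 0 h 0 min; Thu reg 8 h 1 min / OT 0 h 0 min; Fri reg 10 h 0 min / OT 1 h 45 min; Sat reg 10 h 0 min / OT 1 h 18 min; Sun reg 10 h 0 min / OT 1 h 3 min.
Totals: regular 43 h 17 min, overtime 4 h 6 min.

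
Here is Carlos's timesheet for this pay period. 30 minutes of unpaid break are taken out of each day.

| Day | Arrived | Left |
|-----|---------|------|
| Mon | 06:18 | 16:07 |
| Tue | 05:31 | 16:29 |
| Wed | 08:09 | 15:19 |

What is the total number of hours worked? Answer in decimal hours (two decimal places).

Mon: 06:18–16:07 = 9 h 49 min; less 30 min break → 9 h 19 min
Tue: 05:31–16:29 = 10 h 58 min; less 30 min break → 10 h 28 min
Wed: 08:09–15:19 = 7 h 10 min; less 30 min break → 6 h 40 min
Total: 9 h 19 min + 10 h 28 min + 6 h 40 min = 26 h 27 min.

26.45 hours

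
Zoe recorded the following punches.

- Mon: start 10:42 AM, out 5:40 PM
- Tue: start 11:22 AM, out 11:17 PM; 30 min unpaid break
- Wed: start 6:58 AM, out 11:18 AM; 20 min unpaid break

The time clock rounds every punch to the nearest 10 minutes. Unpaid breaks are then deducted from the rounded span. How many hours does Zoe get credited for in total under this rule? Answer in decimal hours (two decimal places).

22.50 hours

Mon: in 10:42 AM→10:40 AM, out 5:40 PM→5:40 PM; 7 h 0 min
Tue: in 11:22 AM→11:20 AM, out 11:17 PM→11:20 PM; 12 h 0 min − 30 min = 11 h 30 min
Wed: in 6:58 AM→7:00 AM, out 11:18 AM→11:20 AM; 4 h 20 min − 20 min = 4 h 0 min
Total credited: 22 h 30 min.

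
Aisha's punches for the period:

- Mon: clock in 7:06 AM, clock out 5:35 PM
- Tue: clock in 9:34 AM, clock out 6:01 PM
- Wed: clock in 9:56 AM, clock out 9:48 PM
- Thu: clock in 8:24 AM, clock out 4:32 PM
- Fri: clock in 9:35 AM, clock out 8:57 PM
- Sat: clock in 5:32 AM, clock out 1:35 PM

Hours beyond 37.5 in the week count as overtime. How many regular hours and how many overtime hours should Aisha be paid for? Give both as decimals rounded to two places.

Mon: 7:06 AM–5:35 PM = 10 h 29 min
Tue: 9:34 AM–6:01 PM = 8 h 27 min
Wed: 9:56 AM–9:48 PM = 11 h 52 min
Thu: 8:24 AM–4:32 PM = 8 h 8 min
Fri: 9:35 AM–8:57 PM = 11 h 22 min
Sat: 5:32 AM–1:35 PM = 8 h 3 min
Total worked: 58 h 21 min = 58.35 h.
Threshold 37.5 h → overtime 20 h 51 min, regular 37 h 30 min.

Regular 37.50 hours, overtime 20.85 hours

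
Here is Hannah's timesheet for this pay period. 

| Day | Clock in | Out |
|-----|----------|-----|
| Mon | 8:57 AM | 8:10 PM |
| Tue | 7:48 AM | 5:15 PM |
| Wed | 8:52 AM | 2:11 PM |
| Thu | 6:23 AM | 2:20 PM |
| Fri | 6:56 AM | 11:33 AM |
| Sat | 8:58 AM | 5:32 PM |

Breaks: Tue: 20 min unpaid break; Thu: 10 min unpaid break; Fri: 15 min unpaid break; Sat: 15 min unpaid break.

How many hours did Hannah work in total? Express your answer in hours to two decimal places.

46.12 hours

Mon: 8:57 AM–8:10 PM = 11 h 13 min
Tue: 7:48 AM–5:15 PM = 9 h 27 min; less 20 min break → 9 h 7 min
Wed: 8:52 AM–2:11 PM = 5 h 19 min
Thu: 6:23 AM–2:20 PM = 7 h 57 min; less 10 min break → 7 h 47 min
Fri: 6:56 AM–11:33 AM = 4 h 37 min; less 15 min break → 4 h 22 min
Sat: 8:58 AM–5:32 PM = 8 h 34 min; less 15 min break → 8 h 19 min
Total: 11 h 13 min + 9 h 7 min + 5 h 19 min + 7 h 47 min + 4 h 22 min + 8 h 19 min = 46 h 7 min.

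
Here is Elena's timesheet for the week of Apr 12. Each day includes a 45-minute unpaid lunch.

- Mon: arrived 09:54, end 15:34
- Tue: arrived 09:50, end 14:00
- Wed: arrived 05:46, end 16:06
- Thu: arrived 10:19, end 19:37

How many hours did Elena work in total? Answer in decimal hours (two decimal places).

26.47 hours

Mon: 09:54–15:34 = 5 h 40 min; less 45 min break → 4 h 55 min
Tue: 09:50–14:00 = 4 h 10 min; less 45 min break → 3 h 25 min
Wed: 05:46–16:06 = 10 h 20 min; less 45 min break → 9 h 35 min
Thu: 10:19–19:37 = 9 h 18 min; less 45 min break → 8 h 33 min
Total: 4 h 55 min + 3 h 25 min + 9 h 35 min + 8 h 33 min = 26 h 28 min.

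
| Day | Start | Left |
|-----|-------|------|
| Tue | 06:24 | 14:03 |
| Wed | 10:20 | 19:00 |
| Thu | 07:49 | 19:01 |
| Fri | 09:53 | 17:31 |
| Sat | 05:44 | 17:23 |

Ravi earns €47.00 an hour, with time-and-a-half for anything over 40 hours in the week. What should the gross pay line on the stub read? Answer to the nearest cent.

Tue: 06:24–14:03 = 7 h 39 min
Wed: 10:20–19:00 = 8 h 40 min
Thu: 07:49–19:01 = 11 h 12 min
Fri: 09:53–17:31 = 7 h 38 min
Sat: 05:44–17:23 = 11 h 39 min
Total worked: 46 h 48 min = 2808 min.
Regular 40 h 0 min = 2400 min at €47.00/h; overtime 6 h 48 min = 408 min at €70.50/h.
Pay = (2400 × €47.00 + 408 × €70.50) ÷ 60 = €2359.40.

€2359.40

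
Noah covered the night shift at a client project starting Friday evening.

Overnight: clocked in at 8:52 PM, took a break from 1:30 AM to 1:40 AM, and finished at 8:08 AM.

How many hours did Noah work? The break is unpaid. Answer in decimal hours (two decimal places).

11.10 hours

Overnight: 8:52 PM → midnight = 3 h 8 min; midnight → 8:08 AM = 8 h 8 min; span 11 h 16 min; less 10 min break → 11 h 6 min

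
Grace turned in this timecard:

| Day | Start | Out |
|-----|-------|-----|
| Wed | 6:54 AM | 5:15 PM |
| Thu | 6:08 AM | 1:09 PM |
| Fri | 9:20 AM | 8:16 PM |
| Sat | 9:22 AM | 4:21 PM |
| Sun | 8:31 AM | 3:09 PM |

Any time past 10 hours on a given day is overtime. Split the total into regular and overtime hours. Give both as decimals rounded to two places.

Wed: 6:54 AM–5:15 PM = 10 h 21 min
Thu: 6:08 AM–1:09 PM = 7 h 1 min
Fri: 9:20 AM–8:16 PM = 10 h 56 min
Sat: 9:22 AM–4:21 PM = 6 h 59 min
Sun: 8:31 AM–3:09 PM = 6 h 38 min
Wed reg 10 h 0 min / OT 0 h 21 min; Thu reg 7 h 1 min / OT 0 h 0 min; Fri reg 10 h 0 min / OT 0 h 56 min; Sat reg 6 h 59 min / OT 0 h 0 min; Sun reg 6 h 38 min / OT 0 h 0 min.
Totals: regular 40 h 38 min, overtime 1 h 17 min.

Regular 40.63 hours, overtime 1.28 hours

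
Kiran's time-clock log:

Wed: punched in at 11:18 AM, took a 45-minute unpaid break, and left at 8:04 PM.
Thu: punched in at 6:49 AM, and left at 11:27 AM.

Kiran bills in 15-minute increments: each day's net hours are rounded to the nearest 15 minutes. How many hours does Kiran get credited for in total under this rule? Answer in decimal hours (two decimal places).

12.75 hours

Wed: 11:18 AM–8:04 PM = 8 h 46 min − 45 min = 8 h 1 min → rounds to 8 h 0 min
Thu: 6:49 AM–11:27 AM = 4 h 38 min → rounds to 4 h 45 min
Total credited: 12 h 45 min.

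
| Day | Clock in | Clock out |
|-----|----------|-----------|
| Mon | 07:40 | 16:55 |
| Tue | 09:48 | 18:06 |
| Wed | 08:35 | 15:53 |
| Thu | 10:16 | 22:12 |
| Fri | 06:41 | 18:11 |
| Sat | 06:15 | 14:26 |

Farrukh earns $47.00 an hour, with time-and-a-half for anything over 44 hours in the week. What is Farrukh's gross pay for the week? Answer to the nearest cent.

$2946.90

Mon: 07:40–16:55 = 9 h 15 min
Tue: 09:48–18:06 = 8 h 18 min
Wed: 08:35–15:53 = 7 h 18 min
Thu: 10:16–22:12 = 11 h 56 min
Fri: 06:41–18:11 = 11 h 30 min
Sat: 06:15–14:26 = 8 h 11 min
Total worked: 56 h 28 min = 3388 min.
Regular 44 h 0 min = 2640 min at $47.00/h; overtime 12 h 28 min = 748 min at $70.50/h.
Pay = (2640 × $47.00 + 748 × $70.50) ÷ 60 = $2946.90.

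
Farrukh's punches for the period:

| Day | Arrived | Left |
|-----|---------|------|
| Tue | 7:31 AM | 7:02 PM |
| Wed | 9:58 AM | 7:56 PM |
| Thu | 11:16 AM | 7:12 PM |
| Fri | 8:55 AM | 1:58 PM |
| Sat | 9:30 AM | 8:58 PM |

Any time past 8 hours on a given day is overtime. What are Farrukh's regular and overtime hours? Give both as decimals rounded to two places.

Tue: 7:31 AM–7:02 PM = 11 h 31 min
Wed: 9:58 AM–7:56 PM = 9 h 58 min
Thu: 11:16 AM–7:12 PM = 7 h 56 min
Fri: 8:55 AM–1:58 PM = 5 h 3 min
Sat: 9:30 AM–8:58 PM = 11 h 28 min
Tue reg 8 h 0 min / OT 3 h 31 min; Wed reg 8 h 0 min / OT 1 h 58 min; Thu reg 7 h 56 min / OT 0 h 0 min; Fri reg 5 h 3 min / OT 0 h 0 min; Sat reg 8 h 0 min / OT 3 h 28 min.
Totals: regular 36 h 59 min, overtime 8 h 57 min.

Regular 36.98 hours, overtime 8.95 hours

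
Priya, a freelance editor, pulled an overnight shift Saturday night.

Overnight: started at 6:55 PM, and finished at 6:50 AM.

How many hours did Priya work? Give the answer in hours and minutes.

11 h 55 min

Overnight: 6:55 PM → midnight = 5 h 5 min; midnight → 6:50 AM = 6 h 50 min; span 11 h 55 min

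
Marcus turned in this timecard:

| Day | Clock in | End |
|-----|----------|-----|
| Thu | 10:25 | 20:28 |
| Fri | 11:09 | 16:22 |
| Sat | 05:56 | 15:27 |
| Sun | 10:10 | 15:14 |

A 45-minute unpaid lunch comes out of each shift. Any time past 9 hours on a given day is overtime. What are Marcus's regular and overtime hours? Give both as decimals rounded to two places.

Thu: 10:25–20:28 = 10 h 3 min; less 45 min break → 9 h 18 min
Fri: 11:09–16:22 = 5 h 13 min; less 45 min break → 4 h 28 min
Sat: 05:56–15:27 = 9 h 31 min; less 45 min break → 8 h 46 min
Sun: 10:10–15:14 = 5 h 4 min; less 45 min break → 4 h 19 min
Thu reg 9 h 0 min / OT 0 h 18 min; Fri reg 4 h 28 min / OT 0 h 0 min; Sat reg 8 h 46 min / OT 0 h 0 min; Sun reg 4 h 19 min / OT 0 h 0 min.
Totals: regular 26 h 33 min, overtime 0 h 18 min.

Regular 26.55 hours, overtime 0.30 hours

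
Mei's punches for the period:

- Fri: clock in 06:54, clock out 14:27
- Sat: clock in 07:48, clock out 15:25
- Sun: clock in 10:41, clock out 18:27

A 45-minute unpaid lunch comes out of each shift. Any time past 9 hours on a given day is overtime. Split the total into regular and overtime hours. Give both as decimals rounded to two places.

Regular 20.68 hours, overtime 0.00 hours

Fri: 06:54–14:27 = 7 h 33 min; less 45 min break → 6 h 48 min
Sat: 07:48–15:25 = 7 h 37 min; less 45 min break → 6 h 52 min
Sun: 10:41–18:27 = 7 h 46 min; less 45 min break → 7 h 1 min
Fri reg 6 h 48 min / OT 0 h 0 min; Sat reg 6 h 52 min / OT 0 h 0 min; Sun reg 7 h 1 min / OT 0 h 0 min.
Totals: regular 20 h 41 min, overtime 0 h 0 min.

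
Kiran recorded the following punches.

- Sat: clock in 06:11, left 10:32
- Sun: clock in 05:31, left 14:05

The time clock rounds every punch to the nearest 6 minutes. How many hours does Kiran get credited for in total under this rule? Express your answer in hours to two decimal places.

12.90 hours

Sat: in 06:11→06:12, out 10:32→10:30; 4 h 18 min
Sun: in 05:31→05:30, out 14:05→14:06; 8 h 36 min
Total credited: 12 h 54 min.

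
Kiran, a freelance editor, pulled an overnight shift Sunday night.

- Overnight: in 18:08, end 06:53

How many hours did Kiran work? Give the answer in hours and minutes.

Overnight: 18:08 → midnight = 5 h 52 min; midnight → 06:53 = 6 h 53 min; span 12 h 45 min

12 h 45 min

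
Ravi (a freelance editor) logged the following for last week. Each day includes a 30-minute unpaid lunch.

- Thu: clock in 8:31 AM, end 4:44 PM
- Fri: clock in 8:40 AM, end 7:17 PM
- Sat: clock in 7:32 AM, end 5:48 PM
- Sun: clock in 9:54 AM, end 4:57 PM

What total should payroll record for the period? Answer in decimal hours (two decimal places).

34.15 hours

Thu: 8:31 AM–4:44 PM = 8 h 13 min; less 30 min break → 7 h 43 min
Fri: 8:40 AM–7:17 PM = 10 h 37 min; less 30 min break → 10 h 7 min
Sat: 7:32 AM–5:48 PM = 10 h 16 min; less 30 min break → 9 h 46 min
Sun: 9:54 AM–4:57 PM = 7 h 3 min; less 30 min break → 6 h 33 min
Total: 7 h 43 min + 10 h 7 min + 9 h 46 min + 6 h 33 min = 34 h 9 min.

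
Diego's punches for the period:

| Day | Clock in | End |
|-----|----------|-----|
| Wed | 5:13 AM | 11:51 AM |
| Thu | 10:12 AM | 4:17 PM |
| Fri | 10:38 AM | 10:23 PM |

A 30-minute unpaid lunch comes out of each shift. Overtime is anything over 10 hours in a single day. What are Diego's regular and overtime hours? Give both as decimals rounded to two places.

Regular 21.72 hours, overtime 1.25 hours

Wed: 5:13 AM–11:51 AM = 6 h 38 min; less 30 min break → 6 h 8 min
Thu: 10:12 AM–4:17 PM = 6 h 5 min; less 30 min break → 5 h 35 min
Fri: 10:38 AM–10:23 PM = 11 h 45 min; less 30 min break → 11 h 15 min
Wed reg 6 h 8 min / OT 0 h 0 min; Thu reg 5 h 35 min / OT 0 h 0 min; Fri reg 10 h 0 min / OT 1 h 15 min.
Totals: regular 21 h 43 min, overtime 1 h 15 min.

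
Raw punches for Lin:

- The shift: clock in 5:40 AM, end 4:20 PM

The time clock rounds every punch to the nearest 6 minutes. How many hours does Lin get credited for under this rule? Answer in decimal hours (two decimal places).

10.60 hours

The shift: in 5:40 AM→5:42 AM, out 4:20 PM→4:18 PM; 10 h 36 min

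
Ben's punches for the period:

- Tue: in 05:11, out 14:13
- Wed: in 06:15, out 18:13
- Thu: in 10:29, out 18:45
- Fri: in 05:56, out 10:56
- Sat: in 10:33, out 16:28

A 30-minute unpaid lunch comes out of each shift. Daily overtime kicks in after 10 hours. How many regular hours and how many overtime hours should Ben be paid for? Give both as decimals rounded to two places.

Tue: 05:11–14:13 = 9 h 2 min; less 30 min break → 8 h 32 min
Wed: 06:15–18:13 = 11 h 58 min; less 30 min break → 11 h 28 min
Thu: 10:29–18:45 = 8 h 16 min; less 30 min break → 7 h 46 min
Fri: 05:56–10:56 = 5 h 0 min; less 30 min break → 4 h 30 min
Sat: 10:33–16:28 = 5 h 55 min; less 30 min break → 5 h 25 min
Tue reg 8 h 32 min / OT 0 h 0 min; Wed reg 10 h 0 min / OT 1 h 28 min; Thu reg 7 h 46 min / OT 0 h 0 min; Fri reg 4 h 30 min / OT 0 h 0 min; Sat reg 5 h 25 min / OT 0 h 0 min.
Totals: regular 36 h 13 min, overtime 1 h 28 min.

Regular 36.22 hours, overtime 1.47 hours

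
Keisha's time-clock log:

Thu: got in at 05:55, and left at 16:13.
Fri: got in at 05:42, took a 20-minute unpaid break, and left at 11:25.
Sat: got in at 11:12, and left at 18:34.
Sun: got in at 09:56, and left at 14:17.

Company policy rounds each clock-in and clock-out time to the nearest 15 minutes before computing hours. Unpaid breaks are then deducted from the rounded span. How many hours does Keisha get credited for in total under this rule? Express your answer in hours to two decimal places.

Thu: in 05:55→06:00, out 16:13→16:15; 10 h 15 min
Fri: in 05:42→05:45, out 11:25→11:30; 5 h 45 min − 20 min = 5 h 25 min
Sat: in 11:12→11:15, out 18:34→18:30; 7 h 15 min
Sun: in 09:56→10:00, out 14:17→14:15; 4 h 15 min
Total credited: 27 h 10 min.

27.17 hours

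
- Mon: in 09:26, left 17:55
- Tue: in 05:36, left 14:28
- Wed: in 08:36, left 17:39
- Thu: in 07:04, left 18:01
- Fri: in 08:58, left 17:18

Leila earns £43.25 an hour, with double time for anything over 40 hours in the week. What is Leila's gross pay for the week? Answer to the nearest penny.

£2221.61

Mon: 09:26–17:55 = 8 h 29 min
Tue: 05:36–14:28 = 8 h 52 min
Wed: 08:36–17:39 = 9 h 3 min
Thu: 07:04–18:01 = 10 h 57 min
Fri: 08:58–17:18 = 8 h 20 min
Total worked: 45 h 41 min = 2741 min.
Regular 40 h 0 min = 2400 min at £43.25/h; overtime 5 h 41 min = 341 min at £86.50/h.
Pay = (2400 × £43.25 + 341 × £86.50) ÷ 60 = £2221.61.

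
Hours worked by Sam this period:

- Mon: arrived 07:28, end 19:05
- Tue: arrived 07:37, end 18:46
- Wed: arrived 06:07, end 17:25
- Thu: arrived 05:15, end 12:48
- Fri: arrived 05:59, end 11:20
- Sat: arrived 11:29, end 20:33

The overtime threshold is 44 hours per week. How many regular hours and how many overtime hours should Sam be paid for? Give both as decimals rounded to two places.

Mon: 07:28–19:05 = 11 h 37 min
Tue: 07:37–18:46 = 11 h 9 min
Wed: 06:07–17:25 = 11 h 18 min
Thu: 05:15–12:48 = 7 h 33 min
Fri: 05:59–11:20 = 5 h 21 min
Sat: 11:29–20:33 = 9 h 4 min
Total worked: 56 h 2 min = 56.03 h.
Threshold 44 h → overtime 12 h 2 min, regular 44 h 0 min.

Regular 44.00 hours, overtime 12.03 hours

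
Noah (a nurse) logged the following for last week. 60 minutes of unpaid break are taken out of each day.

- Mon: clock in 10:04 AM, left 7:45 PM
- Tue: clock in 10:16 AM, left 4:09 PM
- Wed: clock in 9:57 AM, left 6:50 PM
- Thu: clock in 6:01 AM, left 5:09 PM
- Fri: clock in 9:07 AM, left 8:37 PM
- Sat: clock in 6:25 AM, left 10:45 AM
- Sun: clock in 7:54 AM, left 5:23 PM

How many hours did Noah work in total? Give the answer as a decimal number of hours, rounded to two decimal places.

Mon: 10:04 AM–7:45 PM = 9 h 41 min; less 60 min break → 8 h 41 min
Tue: 10:16 AM–4:09 PM = 5 h 53 min; less 60 min break → 4 h 53 min
Wed: 9:57 AM–6:50 PM = 8 h 53 min; less 60 min break → 7 h 53 min
Thu: 6:01 AM–5:09 PM = 11 h 8 min; less 60 min break → 10 h 8 min
Fri: 9:07 AM–8:37 PM = 11 h 30 min; less 60 min break → 10 h 30 min
Sat: 6:25 AM–10:45 AM = 4 h 20 min; less 60 min break → 3 h 20 min
Sun: 7:54 AM–5:23 PM = 9 h 29 min; less 60 min break → 8 h 29 min
Total: 8 h 41 min + 4 h 53 min + 7 h 53 min + 10 h 8 min + 10 h 30 min + 3 h 20 min + 8 h 29 min = 53 h 54 min.

53.90 hours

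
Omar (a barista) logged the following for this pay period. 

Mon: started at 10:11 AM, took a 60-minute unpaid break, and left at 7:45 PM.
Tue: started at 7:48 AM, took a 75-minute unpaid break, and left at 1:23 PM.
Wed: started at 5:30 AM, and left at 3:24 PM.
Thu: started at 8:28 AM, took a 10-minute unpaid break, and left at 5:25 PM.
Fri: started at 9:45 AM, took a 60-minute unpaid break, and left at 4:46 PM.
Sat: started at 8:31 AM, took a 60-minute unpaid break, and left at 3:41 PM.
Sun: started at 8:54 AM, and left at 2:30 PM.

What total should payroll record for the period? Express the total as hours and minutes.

Mon: 10:11 AM–7:45 PM = 9 h 34 min; less 60 min break → 8 h 34 min
Tue: 7:48 AM–1:23 PM = 5 h 35 min; less 75 min break → 4 h 20 min
Wed: 5:30 AM–3:24 PM = 9 h 54 min
Thu: 8:28 AM–5:25 PM = 8 h 57 min; less 10 min break → 8 h 47 min
Fri: 9:45 AM–4:46 PM = 7 h 1 min; less 60 min break → 6 h 1 min
Sat: 8:31 AM–3:41 PM = 7 h 10 min; less 60 min break → 6 h 10 min
Sun: 8:54 AM–2:30 PM = 5 h 36 min
Total: 8 h 34 min + 4 h 20 min + 9 h 54 min + 8 h 47 min + 6 h 1 min + 6 h 10 min + 5 h 36 min = 49 h 22 min.

49 h 22 min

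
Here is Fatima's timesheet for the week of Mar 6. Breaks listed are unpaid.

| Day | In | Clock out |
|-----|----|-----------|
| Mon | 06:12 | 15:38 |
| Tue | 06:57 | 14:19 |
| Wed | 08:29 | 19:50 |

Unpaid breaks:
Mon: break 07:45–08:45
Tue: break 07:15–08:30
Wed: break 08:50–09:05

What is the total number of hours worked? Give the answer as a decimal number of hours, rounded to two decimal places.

25.65 hours

Mon: 06:12–15:38 = 9 h 26 min; less 60 min break → 8 h 26 min
Tue: 06:57–14:19 = 7 h 22 min; less 75 min break → 6 h 7 min
Wed: 08:29–19:50 = 11 h 21 min; less 15 min break → 11 h 6 min
Total: 8 h 26 min + 6 h 7 min + 11 h 6 min = 25 h 39 min.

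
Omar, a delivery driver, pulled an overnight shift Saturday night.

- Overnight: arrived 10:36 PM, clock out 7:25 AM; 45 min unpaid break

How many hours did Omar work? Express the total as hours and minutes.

8 h 4 min

Overnight: 10:36 PM → midnight = 1 h 24 min; midnight → 7:25 AM = 7 h 25 min; span 8 h 49 min; less 45 min break → 8 h 4 min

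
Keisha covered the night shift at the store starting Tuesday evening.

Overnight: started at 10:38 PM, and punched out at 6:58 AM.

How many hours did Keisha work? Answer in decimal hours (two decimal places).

Overnight: 10:38 PM → midnight = 1 h 22 min; midnight → 6:58 AM = 6 h 58 min; span 8 h 20 min

8.33 hours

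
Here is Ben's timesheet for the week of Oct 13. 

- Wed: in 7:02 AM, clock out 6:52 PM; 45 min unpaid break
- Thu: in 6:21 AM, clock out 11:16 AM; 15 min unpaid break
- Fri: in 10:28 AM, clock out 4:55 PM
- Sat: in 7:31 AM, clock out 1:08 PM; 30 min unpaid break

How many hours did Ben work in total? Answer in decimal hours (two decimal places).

27.32 hours

Wed: 7:02 AM–6:52 PM = 11 h 50 min; less 45 min break → 11 h 5 min
Thu: 6:21 AM–11:16 AM = 4 h 55 min; less 15 min break → 4 h 40 min
Fri: 10:28 AM–4:55 PM = 6 h 27 min
Sat: 7:31 AM–1:08 PM = 5 h 37 min; less 30 min break → 5 h 7 min
Total: 11 h 5 min + 4 h 40 min + 6 h 27 min + 5 h 7 min = 27 h 19 min.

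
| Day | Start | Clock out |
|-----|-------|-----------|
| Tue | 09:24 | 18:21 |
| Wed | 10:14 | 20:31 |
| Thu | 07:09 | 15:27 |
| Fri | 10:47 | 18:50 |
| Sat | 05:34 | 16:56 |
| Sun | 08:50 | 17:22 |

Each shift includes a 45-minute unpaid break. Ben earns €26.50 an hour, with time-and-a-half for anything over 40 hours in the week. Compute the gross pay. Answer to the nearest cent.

€1496.59

Tue: 09:24–18:21 = 8 h 57 min; less 45 min break → 8 h 12 min
Wed: 10:14–20:31 = 10 h 17 min; less 45 min break → 9 h 32 min
Thu: 07:09–15:27 = 8 h 18 min; less 45 min break → 7 h 33 min
Fri: 10:47–18:50 = 8 h 3 min; less 45 min break → 7 h 18 min
Sat: 05:34–16:56 = 11 h 22 min; less 45 min break → 10 h 37 min
Sun: 08:50–17:22 = 8 h 32 min; less 45 min break → 7 h 47 min
Total worked: 50 h 59 min = 3059 min.
Regular 40 h 0 min = 2400 min at €26.50/h; overtime 10 h 59 min = 659 min at €39.75/h.
Pay = (2400 × €26.50 + 659 × €39.75) ÷ 60 = €1496.59.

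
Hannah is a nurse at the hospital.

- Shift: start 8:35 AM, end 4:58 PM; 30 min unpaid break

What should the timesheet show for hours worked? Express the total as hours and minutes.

Shift: 8:35 AM–4:58 PM = 8 h 23 min; less 30 min break → 7 h 53 min

7 h 53 min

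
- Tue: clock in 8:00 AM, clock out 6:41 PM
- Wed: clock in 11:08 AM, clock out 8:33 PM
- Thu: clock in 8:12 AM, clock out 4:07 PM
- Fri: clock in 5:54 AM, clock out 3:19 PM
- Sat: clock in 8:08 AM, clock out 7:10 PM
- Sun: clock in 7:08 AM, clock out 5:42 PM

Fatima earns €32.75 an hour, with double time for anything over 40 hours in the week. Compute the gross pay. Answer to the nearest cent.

€2556.68

Tue: 8:00 AM–6:41 PM = 10 h 41 min
Wed: 11:08 AM–8:33 PM = 9 h 25 min
Thu: 8:12 AM–4:07 PM = 7 h 55 min
Fri: 5:54 AM–3:19 PM = 9 h 25 min
Sat: 8:08 AM–7:10 PM = 11 h 2 min
Sun: 7:08 AM–5:42 PM = 10 h 34 min
Total worked: 59 h 2 min = 3542 min.
Regular 40 h 0 min = 2400 min at €32.75/h; overtime 19 h 2 min = 1142 min at €65.50/h.
Pay = (2400 × €32.75 + 1142 × €65.50) ÷ 60 = €2556.68.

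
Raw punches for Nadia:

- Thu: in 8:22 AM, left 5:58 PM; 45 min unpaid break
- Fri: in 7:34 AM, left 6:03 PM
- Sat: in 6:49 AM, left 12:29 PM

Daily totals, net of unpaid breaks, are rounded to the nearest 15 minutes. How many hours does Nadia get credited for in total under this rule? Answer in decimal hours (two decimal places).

25.00 hours

Thu: 8:22 AM–5:58 PM = 9 h 36 min − 45 min = 8 h 51 min → rounds to 8 h 45 min
Fri: 7:34 AM–6:03 PM = 10 h 29 min → rounds to 10 h 30 min
Sat: 6:49 AM–12:29 PM = 5 h 40 min → rounds to 5 h 45 min
Total credited: 25 h 0 min.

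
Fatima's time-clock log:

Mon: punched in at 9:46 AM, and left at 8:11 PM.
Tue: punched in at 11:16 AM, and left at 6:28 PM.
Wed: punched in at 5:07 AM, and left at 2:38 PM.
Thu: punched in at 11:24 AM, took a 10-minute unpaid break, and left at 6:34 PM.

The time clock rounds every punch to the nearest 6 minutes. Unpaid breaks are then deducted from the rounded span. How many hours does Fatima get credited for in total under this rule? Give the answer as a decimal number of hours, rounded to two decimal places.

Mon: in 9:46 AM→9:48 AM, out 8:11 PM→8:12 PM; 10 h 24 min
Tue: in 11:16 AM→11:18 AM, out 6:28 PM→6:30 PM; 7 h 12 min
Wed: in 5:07 AM→5:06 AM, out 2:38 PM→2:36 PM; 9 h 30 min
Thu: in 11:24 AM→11:24 AM, out 6:34 PM→6:36 PM; 7 h 12 min − 10 min = 7 h 2 min
Total credited: 34 h 8 min.

34.13 hours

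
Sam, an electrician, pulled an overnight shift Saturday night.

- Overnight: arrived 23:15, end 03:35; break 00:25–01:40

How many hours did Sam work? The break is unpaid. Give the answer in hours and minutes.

Overnight: 23:15 → midnight = 0 h 45 min; midnight → 03:35 = 3 h 35 min; span 4 h 20 min; less 75 min break → 3 h 5 min

3 h 5 min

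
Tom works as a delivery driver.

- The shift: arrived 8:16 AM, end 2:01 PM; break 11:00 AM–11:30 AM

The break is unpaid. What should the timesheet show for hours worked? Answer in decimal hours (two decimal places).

5.25 hours

The shift: 8:16 AM–2:01 PM = 5 h 45 min; less 30 min break → 5 h 15 min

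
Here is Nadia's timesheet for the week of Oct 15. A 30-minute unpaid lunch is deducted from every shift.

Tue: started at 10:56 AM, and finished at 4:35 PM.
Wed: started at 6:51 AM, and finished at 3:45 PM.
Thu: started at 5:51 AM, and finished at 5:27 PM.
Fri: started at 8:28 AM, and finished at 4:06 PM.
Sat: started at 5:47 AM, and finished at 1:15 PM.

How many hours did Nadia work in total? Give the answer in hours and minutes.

38 h 45 min

Tue: 10:56 AM–4:35 PM = 5 h 39 min; less 30 min break → 5 h 9 min
Wed: 6:51 AM–3:45 PM = 8 h 54 min; less 30 min break → 8 h 24 min
Thu: 5:51 AM–5:27 PM = 11 h 36 min; less 30 min break → 11 h 6 min
Fri: 8:28 AM–4:06 PM = 7 h 38 min; less 30 min break → 7 h 8 min
Sat: 5:47 AM–1:15 PM = 7 h 28 min; less 30 min break → 6 h 58 min
Total: 5 h 9 min + 8 h 24 min + 11 h 6 min + 7 h 8 min + 6 h 58 min = 38 h 45 min.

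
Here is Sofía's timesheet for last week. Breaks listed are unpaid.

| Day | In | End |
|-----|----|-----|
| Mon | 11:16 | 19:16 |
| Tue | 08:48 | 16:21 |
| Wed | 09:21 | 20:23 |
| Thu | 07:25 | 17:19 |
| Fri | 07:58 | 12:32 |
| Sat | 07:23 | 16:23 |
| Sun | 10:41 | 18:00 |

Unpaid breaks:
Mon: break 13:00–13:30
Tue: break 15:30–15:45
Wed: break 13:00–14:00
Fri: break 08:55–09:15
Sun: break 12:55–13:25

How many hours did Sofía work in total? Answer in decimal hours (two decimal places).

Mon: 11:16–19:16 = 8 h 0 min; less 30 min break → 7 h 30 min
Tue: 08:48–16:21 = 7 h 33 min; less 15 min break → 7 h 18 min
Wed: 09:21–20:23 = 11 h 2 min; less 60 min break → 10 h 2 min
Thu: 07:25–17:19 = 9 h 54 min
Fri: 07:58–12:32 = 4 h 34 min; less 20 min break → 4 h 14 min
Sat: 07:23–16:23 = 9 h 0 min
Sun: 10:41–18:00 = 7 h 19 min; less 30 min break → 6 h 49 min
Total: 7 h 30 min + 7 h 18 min + 10 h 2 min + 9 h 54 min + 4 h 14 min + 9 h 0 min + 6 h 49 min = 54 h 47 min.

54.78 hours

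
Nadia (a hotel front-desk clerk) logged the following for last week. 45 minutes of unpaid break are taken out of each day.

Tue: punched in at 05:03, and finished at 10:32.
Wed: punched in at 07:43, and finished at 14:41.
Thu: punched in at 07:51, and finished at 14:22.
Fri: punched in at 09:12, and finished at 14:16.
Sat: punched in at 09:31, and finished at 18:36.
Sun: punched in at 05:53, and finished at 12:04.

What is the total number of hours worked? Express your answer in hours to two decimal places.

Tue: 05:03–10:32 = 5 h 29 min; less 45 min break → 4 h 44 min
Wed: 07:43–14:41 = 6 h 58 min; less 45 min break → 6 h 13 min
Thu: 07:51–14:22 = 6 h 31 min; less 45 min break → 5 h 46 min
Fri: 09:12–14:16 = 5 h 4 min; less 45 min break → 4 h 19 min
Sat: 09:31–18:36 = 9 h 5 min; less 45 min break → 8 h 20 min
Sun: 05:53–12:04 = 6 h 11 min; less 45 min break → 5 h 26 min
Total: 4 h 44 min + 6 h 13 min + 5 h 46 min + 4 h 19 min + 8 h 20 min + 5 h 26 min = 34 h 48 min.

34.80 hours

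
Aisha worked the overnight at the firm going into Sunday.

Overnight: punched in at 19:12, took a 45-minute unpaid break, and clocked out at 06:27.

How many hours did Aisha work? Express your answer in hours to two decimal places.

Overnight: 19:12 → midnight = 4 h 48 min; midnight → 06:27 = 6 h 27 min; span 11 h 15 min; less 45 min break → 10 h 30 min

10.50 hours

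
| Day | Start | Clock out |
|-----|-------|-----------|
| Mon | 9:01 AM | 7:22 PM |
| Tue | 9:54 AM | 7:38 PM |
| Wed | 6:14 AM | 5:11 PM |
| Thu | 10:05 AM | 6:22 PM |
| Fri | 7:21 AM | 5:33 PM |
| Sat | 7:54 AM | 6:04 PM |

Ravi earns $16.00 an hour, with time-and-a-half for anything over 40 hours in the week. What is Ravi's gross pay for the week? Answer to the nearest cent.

$1112.40

Mon: 9:01 AM–7:22 PM = 10 h 21 min
Tue: 9:54 AM–7:38 PM = 9 h 44 min
Wed: 6:14 AM–5:11 PM = 10 h 57 min
Thu: 10:05 AM–6:22 PM = 8 h 17 min
Fri: 7:21 AM–5:33 PM = 10 h 12 min
Sat: 7:54 AM–6:04 PM = 10 h 10 min
Total worked: 59 h 41 min = 3581 min.
Regular 40 h 0 min = 2400 min at $16.00/h; overtime 19 h 41 min = 1181 min at $24.00/h.
Pay = (2400 × $16.00 + 1181 × $24.00) ÷ 60 = $1112.40.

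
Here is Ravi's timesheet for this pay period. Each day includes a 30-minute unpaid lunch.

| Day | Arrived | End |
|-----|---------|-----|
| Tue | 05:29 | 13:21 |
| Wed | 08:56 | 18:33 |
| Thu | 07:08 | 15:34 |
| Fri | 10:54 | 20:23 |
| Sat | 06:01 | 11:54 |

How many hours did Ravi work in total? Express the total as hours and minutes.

38 h 47 min

Tue: 05:29–13:21 = 7 h 52 min; less 30 min break → 7 h 22 min
Wed: 08:56–18:33 = 9 h 37 min; less 30 min break → 9 h 7 min
Thu: 07:08–15:34 = 8 h 26 min; less 30 min break → 7 h 56 min
Fri: 10:54–20:23 = 9 h 29 min; less 30 min break → 8 h 59 min
Sat: 06:01–11:54 = 5 h 53 min; less 30 min break → 5 h 23 min
Total: 7 h 22 min + 9 h 7 min + 7 h 56 min + 8 h 59 min + 5 h 23 min = 38 h 47 min.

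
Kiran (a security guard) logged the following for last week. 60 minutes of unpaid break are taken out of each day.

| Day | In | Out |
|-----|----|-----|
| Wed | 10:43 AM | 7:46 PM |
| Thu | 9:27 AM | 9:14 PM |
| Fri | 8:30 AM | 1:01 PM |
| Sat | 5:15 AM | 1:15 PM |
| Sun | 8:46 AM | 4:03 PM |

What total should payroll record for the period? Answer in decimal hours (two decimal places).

35.63 hours

Wed: 10:43 AM–7:46 PM = 9 h 3 min; less 60 min break → 8 h 3 min
Thu: 9:27 AM–9:14 PM = 11 h 47 min; less 60 min break → 10 h 47 min
Fri: 8:30 AM–1:01 PM = 4 h 31 min; less 60 min break → 3 h 31 min
Sat: 5:15 AM–1:15 PM = 8 h 0 min; less 60 min break → 7 h 0 min
Sun: 8:46 AM–4:03 PM = 7 h 17 min; less 60 min break → 6 h 17 min
Total: 8 h 3 min + 10 h 47 min + 3 h 31 min + 7 h 0 min + 6 h 17 min = 35 h 38 min.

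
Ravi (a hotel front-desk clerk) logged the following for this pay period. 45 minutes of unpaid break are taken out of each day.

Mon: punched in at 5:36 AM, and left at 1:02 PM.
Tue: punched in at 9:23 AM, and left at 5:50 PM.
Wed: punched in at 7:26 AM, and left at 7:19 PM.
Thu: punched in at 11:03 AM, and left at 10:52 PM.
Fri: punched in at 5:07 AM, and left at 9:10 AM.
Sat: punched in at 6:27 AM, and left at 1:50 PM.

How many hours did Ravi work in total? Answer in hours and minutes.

Mon: 5:36 AM–1:02 PM = 7 h 26 min; less 45 min break → 6 h 41 min
Tue: 9:23 AM–5:50 PM = 8 h 27 min; less 45 min break → 7 h 42 min
Wed: 7:26 AM–7:19 PM = 11 h 53 min; less 45 min break → 11 h 8 min
Thu: 11:03 AM–10:52 PM = 11 h 49 min; less 45 min break → 11 h 4 min
Fri: 5:07 AM–9:10 AM = 4 h 3 min; less 45 min break → 3 h 18 min
Sat: 6:27 AM–1:50 PM = 7 h 23 min; less 45 min break → 6 h 38 min
Total: 6 h 41 min + 7 h 42 min + 11 h 8 min + 11 h 4 min + 3 h 18 min + 6 h 38 min = 46 h 31 min.

46 h 31 min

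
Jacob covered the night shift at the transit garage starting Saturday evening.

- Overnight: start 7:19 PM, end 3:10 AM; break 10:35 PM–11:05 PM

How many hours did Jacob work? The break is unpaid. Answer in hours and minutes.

Overnight: 7:19 PM → midnight = 4 h 41 min; midnight → 3:10 AM = 3 h 10 min; span 7 h 51 min; less 30 min break → 7 h 21 min

7 h 21 min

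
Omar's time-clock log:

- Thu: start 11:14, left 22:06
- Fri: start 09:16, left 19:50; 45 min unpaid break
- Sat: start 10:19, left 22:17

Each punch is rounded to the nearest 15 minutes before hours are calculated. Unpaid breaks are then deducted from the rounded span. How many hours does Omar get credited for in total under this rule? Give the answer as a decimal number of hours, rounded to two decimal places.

32.50 hours

Thu: in 11:14→11:15, out 22:06→22:00; 10 h 45 min
Fri: in 09:16→09:15, out 19:50→19:45; 10 h 30 min − 45 min = 9 h 45 min
Sat: in 10:19→10:15, out 22:17→22:15; 12 h 0 min
Total credited: 32 h 30 min.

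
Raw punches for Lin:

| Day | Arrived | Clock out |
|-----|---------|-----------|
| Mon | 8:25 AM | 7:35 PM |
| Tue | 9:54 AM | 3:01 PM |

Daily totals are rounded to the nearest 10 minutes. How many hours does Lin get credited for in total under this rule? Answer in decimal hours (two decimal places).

16.33 hours

Mon: 8:25 AM–7:35 PM = 11 h 10 min → rounds to 11 h 10 min
Tue: 9:54 AM–3:01 PM = 5 h 7 min → rounds to 5 h 10 min
Total credited: 16 h 20 min.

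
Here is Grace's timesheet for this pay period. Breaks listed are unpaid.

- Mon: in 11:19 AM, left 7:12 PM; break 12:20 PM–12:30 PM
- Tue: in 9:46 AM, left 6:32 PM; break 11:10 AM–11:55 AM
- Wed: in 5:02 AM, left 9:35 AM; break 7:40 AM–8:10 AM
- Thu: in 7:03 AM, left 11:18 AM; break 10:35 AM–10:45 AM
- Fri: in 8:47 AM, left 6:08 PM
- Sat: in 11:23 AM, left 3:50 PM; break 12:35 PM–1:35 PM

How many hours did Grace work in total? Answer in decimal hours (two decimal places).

36.67 hours

Mon: 11:19 AM–7:12 PM = 7 h 53 min; less 10 min break → 7 h 43 min
Tue: 9:46 AM–6:32 PM = 8 h 46 min; less 45 min break → 8 h 1 min
Wed: 5:02 AM–9:35 AM = 4 h 33 min; less 30 min break → 4 h 3 min
Thu: 7:03 AM–11:18 AM = 4 h 15 min; less 10 min break → 4 h 5 min
Fri: 8:47 AM–6:08 PM = 9 h 21 min
Sat: 11:23 AM–3:50 PM = 4 h 27 min; less 60 min break → 3 h 27 min
Total: 7 h 43 min + 8 h 1 min + 4 h 3 min + 4 h 5 min + 9 h 21 min + 3 h 27 min = 36 h 40 min.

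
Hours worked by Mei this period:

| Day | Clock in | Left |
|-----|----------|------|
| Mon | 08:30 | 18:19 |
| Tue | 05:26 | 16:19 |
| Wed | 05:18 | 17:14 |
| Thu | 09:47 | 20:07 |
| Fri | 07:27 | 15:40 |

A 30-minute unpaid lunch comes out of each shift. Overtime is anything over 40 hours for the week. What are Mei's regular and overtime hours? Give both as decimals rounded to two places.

Mon: 08:30–18:19 = 9 h 49 min; less 30 min break → 9 h 19 min
Tue: 05:26–16:19 = 10 h 53 min; less 30 min break → 10 h 23 min
Wed: 05:18–17:14 = 11 h 56 min; less 30 min break → 11 h 26 min
Thu: 09:47–20:07 = 10 h 20 min; less 30 min break → 9 h 50 min
Fri: 07:27–15:40 = 8 h 13 min; less 30 min break → 7 h 43 min
Total worked: 48 h 41 min = 48.68 h.
Threshold 40 h → overtime 8 h 41 min, regular 40 h 0 min.

Regular 40.00 hours, overtime 8.68 hours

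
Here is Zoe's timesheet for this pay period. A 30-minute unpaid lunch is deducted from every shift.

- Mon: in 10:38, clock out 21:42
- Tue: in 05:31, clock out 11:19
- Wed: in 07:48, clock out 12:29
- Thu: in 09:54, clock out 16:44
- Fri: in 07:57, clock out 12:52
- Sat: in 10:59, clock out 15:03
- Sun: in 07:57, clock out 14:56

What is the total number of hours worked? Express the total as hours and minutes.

Mon: 10:38–21:42 = 11 h 4 min; less 30 min break → 10 h 34 min
Tue: 05:31–11:19 = 5 h 48 min; less 30 min break → 5 h 18 min
Wed: 07:48–12:29 = 4 h 41 min; less 30 min break → 4 h 11 min
Thu: 09:54–16:44 = 6 h 50 min; less 30 min break → 6 h 20 min
Fri: 07:57–12:52 = 4 h 55 min; less 30 min break → 4 h 25 min
Sat: 10:59–15:03 = 4 h 4 min; less 30 min break → 3 h 34 min
Sun: 07:57–14:56 = 6 h 59 min; less 30 min break → 6 h 29 min
Total: 10 h 34 min + 5 h 18 min + 4 h 11 min + 6 h 20 min + 4 h 25 min + 3 h 34 min + 6 h 29 min = 40 h 51 min.

40 h 51 min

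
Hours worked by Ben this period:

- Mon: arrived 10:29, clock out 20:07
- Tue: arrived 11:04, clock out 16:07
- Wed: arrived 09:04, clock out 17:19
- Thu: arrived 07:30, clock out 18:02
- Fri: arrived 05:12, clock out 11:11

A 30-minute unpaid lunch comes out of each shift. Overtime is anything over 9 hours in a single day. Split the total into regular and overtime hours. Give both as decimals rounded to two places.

Mon: 10:29–20:07 = 9 h 38 min; less 30 min break → 9 h 8 min
Tue: 11:04–16:07 = 5 h 3 min; less 30 min break → 4 h 33 min
Wed: 09:04–17:19 = 8 h 15 min; less 30 min break → 7 h 45 min
Thu: 07:30–18:02 = 10 h 32 min; less 30 min break → 10 h 2 min
Fri: 05:12–11:11 = 5 h 59 min; less 30 min break → 5 h 29 min
Mon reg 9 h 0 min / OT 0 h 8 min; Tue reg 4 h 33 min / OT 0 h 0 min; Wed reg 7 h 45 min / OT 0 h 0 min; Thu reg 9 h 0 min / OT 1 h 2 min; Fri reg 5 h 29 min / OT 0 h 0 min.
Totals: regular 35 h 47 min, overtime 1 h 10 min.

Regular 35.78 hours, overtime 1.17 hours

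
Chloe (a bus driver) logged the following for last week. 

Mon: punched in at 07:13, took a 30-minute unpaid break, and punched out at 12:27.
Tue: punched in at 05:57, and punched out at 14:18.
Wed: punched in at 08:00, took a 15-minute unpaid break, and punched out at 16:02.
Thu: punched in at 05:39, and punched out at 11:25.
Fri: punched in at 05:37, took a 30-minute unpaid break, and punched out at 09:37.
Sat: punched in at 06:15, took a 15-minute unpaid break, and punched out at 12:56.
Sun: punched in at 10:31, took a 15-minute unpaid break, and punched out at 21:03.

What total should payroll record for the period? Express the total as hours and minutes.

Mon: 07:13–12:27 = 5 h 14 min; less 30 min break → 4 h 44 min
Tue: 05:57–14:18 = 8 h 21 min
Wed: 08:00–16:02 = 8 h 2 min; less 15 min break → 7 h 47 min
Thu: 05:39–11:25 = 5 h 46 min
Fri: 05:37–09:37 = 4 h 0 min; less 30 min break → 3 h 30 min
Sat: 06:15–12:56 = 6 h 41 min; less 15 min break → 6 h 26 min
Sun: 10:31–21:03 = 10 h 32 min; less 15 min break → 10 h 17 min
Total: 4 h 44 min + 8 h 21 min + 7 h 47 min + 5 h 46 min + 3 h 30 min + 6 h 26 min + 10 h 17 min = 46 h 51 min.

46 h 51 min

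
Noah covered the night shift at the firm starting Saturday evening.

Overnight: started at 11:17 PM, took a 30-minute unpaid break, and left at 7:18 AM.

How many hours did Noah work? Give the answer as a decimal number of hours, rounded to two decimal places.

Overnight: 11:17 PM → midnight = 0 h 43 min; midnight → 7:18 AM = 7 h 18 min; span 8 h 1 min; less 30 min break → 7 h 31 min

7.52 hours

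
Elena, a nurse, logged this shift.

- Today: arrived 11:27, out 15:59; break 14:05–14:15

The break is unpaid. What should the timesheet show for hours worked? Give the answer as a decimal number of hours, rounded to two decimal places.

Today: 11:27–15:59 = 4 h 32 min; less 10 min break → 4 h 22 min

4.37 hours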